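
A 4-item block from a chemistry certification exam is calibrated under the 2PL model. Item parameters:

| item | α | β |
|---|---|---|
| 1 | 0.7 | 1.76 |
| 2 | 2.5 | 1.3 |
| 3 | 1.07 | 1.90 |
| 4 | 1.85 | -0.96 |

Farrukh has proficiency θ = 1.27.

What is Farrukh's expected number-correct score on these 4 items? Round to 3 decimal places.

P(θ) = 1 / (1 + exp(−α(θ − β)))
P_1 = 1/(1+e^{0.3430}) = 0.4151
P_2 = 1/(1+e^{0.0750}) = 0.4813
P_3 = 1/(1+e^{0.6741}) = 0.3376
P_4 = 1/(1+e^{-4.1255}) = 0.9841
E[score] = 0.4151 + 0.4813 + 0.3376 + 0.9841 = 2.2180

2.218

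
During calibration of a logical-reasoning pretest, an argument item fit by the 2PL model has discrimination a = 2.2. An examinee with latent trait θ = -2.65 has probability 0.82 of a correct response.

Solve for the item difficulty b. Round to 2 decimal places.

P(θ) = 1 / (1 + exp(−a(θ − b)))
logit(0.82) = ln(0.82/0.18) = 1.5163
b = θ − logit/(a) = -2.65 − 1.5163/2.2000 = -3.3392

-3.34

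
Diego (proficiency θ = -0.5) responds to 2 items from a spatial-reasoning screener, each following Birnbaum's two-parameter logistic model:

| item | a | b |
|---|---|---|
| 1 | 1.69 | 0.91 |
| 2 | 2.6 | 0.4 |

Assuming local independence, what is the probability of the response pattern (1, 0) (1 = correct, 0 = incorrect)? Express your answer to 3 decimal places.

0.077

P(θ) = 1 / (1 + exp(−a(θ − b)))
P_1 = 1/(1+e^{2.3829}) = 0.0845
P_2 = 1/(1+e^{2.3400}) = 0.0879
L = P_1 × (1−P_2) = 0.0845 × 0.9121 = 0.07706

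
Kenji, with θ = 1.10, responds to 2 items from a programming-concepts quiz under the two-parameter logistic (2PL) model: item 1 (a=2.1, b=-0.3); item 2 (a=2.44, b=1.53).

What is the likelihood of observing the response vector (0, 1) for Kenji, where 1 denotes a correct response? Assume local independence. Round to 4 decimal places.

P(θ) = 1 / (1 + exp(−a(θ − b)))
P_1 = 1/(1+e^{-2.9400}) = 0.9498
P_2 = 1/(1+e^{1.0492}) = 0.2594
L = (1−P_1) × P_2 = 0.0502 × 0.2594 = 0.01302

0.0130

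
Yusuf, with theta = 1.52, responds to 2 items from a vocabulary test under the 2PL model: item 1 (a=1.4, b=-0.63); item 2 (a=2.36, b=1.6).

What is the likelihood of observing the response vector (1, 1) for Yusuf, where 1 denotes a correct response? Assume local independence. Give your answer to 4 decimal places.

0.4317

P(theta) = 1 / (1 + exp(−a(theta − b)))
P_1 = 1/(1+e^{-3.0100}) = 0.9530
P_2 = 1/(1+e^{0.1888}) = 0.4529
L = P_1 × P_2 = 0.9530 × 0.4529 = 0.43166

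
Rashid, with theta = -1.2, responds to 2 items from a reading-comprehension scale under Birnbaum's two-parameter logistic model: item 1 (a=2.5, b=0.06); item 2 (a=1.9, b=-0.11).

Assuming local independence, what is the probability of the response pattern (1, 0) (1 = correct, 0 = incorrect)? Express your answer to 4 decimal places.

P(theta) = 1 / (1 + exp(−a(theta − b)))
P_1 = 1/(1+e^{3.1500}) = 0.0411
P_2 = 1/(1+e^{2.0710}) = 0.1119
L = P_1 × (1−P_2) = 0.0411 × 0.8881 = 0.03649

0.0365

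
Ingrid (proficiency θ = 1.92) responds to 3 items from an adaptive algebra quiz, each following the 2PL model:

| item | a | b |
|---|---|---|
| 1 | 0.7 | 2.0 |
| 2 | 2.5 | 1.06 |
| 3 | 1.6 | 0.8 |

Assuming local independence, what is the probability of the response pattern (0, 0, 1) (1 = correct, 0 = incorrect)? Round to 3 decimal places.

0.046

P(θ) = 1 / (1 + exp(−a(θ − b)))
P_1 = 1/(1+e^{0.0560}) = 0.4860
P_2 = 1/(1+e^{-2.1500}) = 0.8957
P_3 = 1/(1+e^{-1.7920}) = 0.8572
L = (1−P_1) × (1−P_2) × P_3 = 0.5140 × 0.1043 × 0.8572 = 0.04597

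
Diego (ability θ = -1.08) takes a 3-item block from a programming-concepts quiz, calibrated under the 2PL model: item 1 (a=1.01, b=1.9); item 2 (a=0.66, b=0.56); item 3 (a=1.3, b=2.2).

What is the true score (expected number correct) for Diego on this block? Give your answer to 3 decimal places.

P(θ) = 1 / (1 + exp(−a(θ − b)))
P_1 = 1/(1+e^{3.0098}) = 0.0470
P_2 = 1/(1+e^{1.0824}) = 0.2531
P_3 = 1/(1+e^{4.2640}) = 0.0139
E[score] = 0.0470 + 0.2531 + 0.0139 = 0.3139

0.314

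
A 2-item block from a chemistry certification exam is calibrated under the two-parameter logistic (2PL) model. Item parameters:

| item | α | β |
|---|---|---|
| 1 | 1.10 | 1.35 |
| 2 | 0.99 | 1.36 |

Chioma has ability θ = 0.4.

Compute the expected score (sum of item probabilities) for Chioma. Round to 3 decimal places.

0.539

P(θ) = 1 / (1 + exp(−α(θ − β)))
P_1 = 1/(1+e^{1.0450}) = 0.2602
P_2 = 1/(1+e^{0.9504}) = 0.2788
E[score] = 0.2602 + 0.2788 = 0.5390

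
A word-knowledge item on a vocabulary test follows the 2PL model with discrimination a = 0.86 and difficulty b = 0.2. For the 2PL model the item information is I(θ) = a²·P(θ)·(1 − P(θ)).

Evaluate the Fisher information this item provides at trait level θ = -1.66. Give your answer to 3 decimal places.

P = 1/(1+e^{1.5996}) = 0.1680
P(1−P) = 0.1680 × 0.8320 = 0.1398
I = a² × P(1−P) = 0.86² × 0.1398 = 0.10340

0.103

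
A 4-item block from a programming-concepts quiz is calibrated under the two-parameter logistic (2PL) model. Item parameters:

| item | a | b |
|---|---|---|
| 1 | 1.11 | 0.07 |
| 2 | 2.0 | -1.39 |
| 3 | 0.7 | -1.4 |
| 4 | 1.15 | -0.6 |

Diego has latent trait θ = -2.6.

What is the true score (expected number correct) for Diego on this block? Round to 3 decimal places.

0.523

P(θ) = 1 / (1 + exp(−a(θ − b)))
P_1 = 1/(1+e^{2.9637}) = 0.0491
P_2 = 1/(1+e^{2.4200}) = 0.0817
P_3 = 1/(1+e^{0.8400}) = 0.3015
P_4 = 1/(1+e^{2.3000}) = 0.0911
E[score] = 0.0491 + 0.0817 + 0.3015 + 0.0911 = 0.5234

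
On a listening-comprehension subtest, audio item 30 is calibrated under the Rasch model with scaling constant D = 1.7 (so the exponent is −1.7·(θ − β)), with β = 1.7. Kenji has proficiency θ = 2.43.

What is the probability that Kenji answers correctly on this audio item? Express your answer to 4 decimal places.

P(θ) = 1 / (1 + exp(−D·(θ − β)))
Exponent: 1.7 × (2.43 − 1.7) = 1.2410
1/(1 + e^{-1.2410}) = 0.7757
P = 0.7757

0.7757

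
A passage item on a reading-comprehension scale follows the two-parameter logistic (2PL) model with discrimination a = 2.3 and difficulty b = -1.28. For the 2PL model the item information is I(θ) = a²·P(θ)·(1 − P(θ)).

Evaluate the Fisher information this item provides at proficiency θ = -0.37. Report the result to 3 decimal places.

0.517

P = 1/(1+e^{-2.0930}) = 0.8902
P(1−P) = 0.8902 × 0.1098 = 0.0977
I = a² × P(1−P) = 2.3² × 0.0977 = 0.51698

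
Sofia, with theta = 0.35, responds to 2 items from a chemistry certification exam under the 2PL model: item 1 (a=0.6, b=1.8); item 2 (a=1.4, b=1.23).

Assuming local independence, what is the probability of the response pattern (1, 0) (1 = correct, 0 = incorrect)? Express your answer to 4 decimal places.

P(theta) = 1 / (1 + exp(−a(theta − b)))
P_1 = 1/(1+e^{0.8700}) = 0.2953
P_2 = 1/(1+e^{1.2320}) = 0.2258
L = P_1 × (1−P_2) = 0.2953 × 0.7742 = 0.22858

0.2286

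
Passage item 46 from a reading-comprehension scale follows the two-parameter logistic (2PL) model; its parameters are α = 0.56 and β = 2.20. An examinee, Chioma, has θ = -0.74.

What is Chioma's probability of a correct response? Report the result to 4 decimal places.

P(θ) = 1 / (1 + exp(−α(θ − β)))
Exponent: 0.56 × (-0.74 − 2.20) = -1.6464
1/(1 + e^{1.6464}) = 0.1616

0.1616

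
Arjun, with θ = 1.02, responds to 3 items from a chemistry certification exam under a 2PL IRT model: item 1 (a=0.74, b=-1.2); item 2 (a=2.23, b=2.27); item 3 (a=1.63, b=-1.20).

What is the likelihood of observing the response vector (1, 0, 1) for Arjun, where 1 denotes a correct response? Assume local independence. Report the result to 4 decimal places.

0.7687

P(θ) = 1 / (1 + exp(−a(θ − b)))
P_1 = 1/(1+e^{-1.6428}) = 0.8379
P_2 = 1/(1+e^{2.7875}) = 0.0580
P_3 = 1/(1+e^{-3.6186}) = 0.9739
L = P_1 × (1−P_2) × P_3 = 0.8379 × 0.9420 × 0.9739 = 0.76870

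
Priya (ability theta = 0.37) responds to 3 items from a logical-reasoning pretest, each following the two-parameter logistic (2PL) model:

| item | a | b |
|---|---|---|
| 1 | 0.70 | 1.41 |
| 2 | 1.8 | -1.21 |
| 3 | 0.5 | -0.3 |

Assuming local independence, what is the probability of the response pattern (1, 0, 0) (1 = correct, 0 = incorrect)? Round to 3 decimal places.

0.007

P(theta) = 1 / (1 + exp(−a(theta − b)))
P_1 = 1/(1+e^{0.7280}) = 0.3256
P_2 = 1/(1+e^{-2.8440}) = 0.9450
P_3 = 1/(1+e^{-0.3350}) = 0.5830
L = P_1 × (1−P_2) × (1−P_3) = 0.3256 × 0.0550 × 0.4170 = 0.00747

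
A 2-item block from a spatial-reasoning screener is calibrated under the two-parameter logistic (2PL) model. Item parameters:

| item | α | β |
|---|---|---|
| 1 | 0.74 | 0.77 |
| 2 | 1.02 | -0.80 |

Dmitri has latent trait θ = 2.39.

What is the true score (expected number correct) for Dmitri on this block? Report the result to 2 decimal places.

P(θ) = 1 / (1 + exp(−α(θ − β)))
P_1 = 1/(1+e^{-1.1988}) = 0.7683
P_2 = 1/(1+e^{-3.2538}) = 0.9628
E[score] = 0.7683 + 0.9628 = 1.7311

1.73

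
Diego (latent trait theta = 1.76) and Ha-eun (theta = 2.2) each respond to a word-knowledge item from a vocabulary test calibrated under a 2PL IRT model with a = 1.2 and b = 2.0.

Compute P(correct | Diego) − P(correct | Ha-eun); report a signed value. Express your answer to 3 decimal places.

-0.131

P(theta) = 1 / (1 + exp(−a(theta − b)))
P(Diego) = 0.4285  [exponent -0.2880]
P(Ha-eun) = 0.5597  [exponent 0.2400]
Difference = 0.4285 − 0.5597 = -0.1312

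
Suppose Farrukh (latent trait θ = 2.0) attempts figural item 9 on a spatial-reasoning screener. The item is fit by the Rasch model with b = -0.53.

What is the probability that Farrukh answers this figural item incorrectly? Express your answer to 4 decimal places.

P(θ) = 1 / (1 + exp(−(θ − b)))
Exponent: (2.0 − (-0.53)) = 2.5300
1/(1 + e^{-2.5300}) = 0.9262
P = 0.9262
P(incorrect) = 1 − 0.9262 = 0.0738

0.0738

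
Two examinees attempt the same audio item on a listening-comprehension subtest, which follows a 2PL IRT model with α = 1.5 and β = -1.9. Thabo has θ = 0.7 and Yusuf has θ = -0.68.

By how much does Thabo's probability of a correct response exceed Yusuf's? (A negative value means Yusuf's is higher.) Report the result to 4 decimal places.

0.1184

P(θ) = 1 / (1 + exp(−α(θ − β)))
P(Thabo) = 0.9802  [exponent 3.9000]
P(Yusuf) = 0.8618  [exponent 1.8300]
Difference = 0.9802 − 0.8618 = 0.1184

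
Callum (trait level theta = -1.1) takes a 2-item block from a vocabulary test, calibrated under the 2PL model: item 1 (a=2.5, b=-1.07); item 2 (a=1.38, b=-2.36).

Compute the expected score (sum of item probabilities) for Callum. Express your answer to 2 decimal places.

1.33

P(theta) = 1 / (1 + exp(−a(theta − b)))
P_1 = 1/(1+e^{0.0750}) = 0.4813
P_2 = 1/(1+e^{-1.7388}) = 0.8505
E[score] = 0.4813 + 0.8505 = 1.3318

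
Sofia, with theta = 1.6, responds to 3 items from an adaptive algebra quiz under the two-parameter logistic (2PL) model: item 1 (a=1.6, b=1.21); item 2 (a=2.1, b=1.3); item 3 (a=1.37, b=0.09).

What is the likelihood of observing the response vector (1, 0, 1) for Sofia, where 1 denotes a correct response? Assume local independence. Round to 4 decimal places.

0.2009

P(theta) = 1 / (1 + exp(−a(theta − b)))
P_1 = 1/(1+e^{-0.6240}) = 0.6511
P_2 = 1/(1+e^{-0.6300}) = 0.6525
P_3 = 1/(1+e^{-2.0687}) = 0.8878
L = P_1 × (1−P_2) × P_3 = 0.6511 × 0.3475 × 0.8878 = 0.20089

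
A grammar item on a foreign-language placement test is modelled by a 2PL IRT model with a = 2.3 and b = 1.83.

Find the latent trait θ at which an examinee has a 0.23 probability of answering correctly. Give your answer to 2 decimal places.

1.30

P(θ) = 1 / (1 + exp(−a(θ − b)))
logit = ln(0.2300/0.7700) = -1.2083
θ = b + logit/(a) = 1.83 + (-1.2083)/2.3000 = 1.3046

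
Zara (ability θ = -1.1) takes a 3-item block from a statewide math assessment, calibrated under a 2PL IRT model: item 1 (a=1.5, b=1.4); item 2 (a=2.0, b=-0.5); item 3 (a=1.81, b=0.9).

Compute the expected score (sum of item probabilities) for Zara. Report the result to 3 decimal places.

0.281

P(θ) = 1 / (1 + exp(−a(θ − b)))
P_1 = 1/(1+e^{3.7500}) = 0.0230
P_2 = 1/(1+e^{1.2000}) = 0.2315
P_3 = 1/(1+e^{3.6200}) = 0.0261
E[score] = 0.0230 + 0.2315 + 0.0261 = 0.2805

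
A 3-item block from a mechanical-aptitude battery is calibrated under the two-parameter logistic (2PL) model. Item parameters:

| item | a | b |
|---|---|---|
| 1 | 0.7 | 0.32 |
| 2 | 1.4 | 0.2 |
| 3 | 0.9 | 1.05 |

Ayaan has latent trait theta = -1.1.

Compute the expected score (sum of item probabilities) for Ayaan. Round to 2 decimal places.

P(theta) = 1 / (1 + exp(−a(theta − b)))
P_1 = 1/(1+e^{0.9940}) = 0.2701
P_2 = 1/(1+e^{1.8200}) = 0.1394
P_3 = 1/(1+e^{1.9350}) = 0.1262
E[score] = 0.2701 + 0.1394 + 0.1262 = 0.5358

0.54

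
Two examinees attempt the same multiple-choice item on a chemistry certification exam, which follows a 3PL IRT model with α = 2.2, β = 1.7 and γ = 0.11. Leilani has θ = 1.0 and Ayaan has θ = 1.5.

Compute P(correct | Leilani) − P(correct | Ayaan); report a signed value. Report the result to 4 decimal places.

P(θ) = γ + (1 − γ) · 1 / (1 + exp(−α(θ − β)))
P(Leilani) = 0.2671  [exponent -1.5400]
P(Ayaan) = 0.4586  [exponent -0.4400]
Difference = 0.2671 − 0.4586 = -0.1915

-0.1915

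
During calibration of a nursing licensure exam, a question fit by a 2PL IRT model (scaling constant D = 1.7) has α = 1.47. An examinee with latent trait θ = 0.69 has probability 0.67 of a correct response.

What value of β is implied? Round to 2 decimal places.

0.41

P(θ) = 1 / (1 + exp(−D·α(θ − β)))
logit(0.67) = ln(0.67/0.33) = 0.7082
β = θ − logit/(1.7·α) = 0.69 − 0.7082/2.4990 = 0.4066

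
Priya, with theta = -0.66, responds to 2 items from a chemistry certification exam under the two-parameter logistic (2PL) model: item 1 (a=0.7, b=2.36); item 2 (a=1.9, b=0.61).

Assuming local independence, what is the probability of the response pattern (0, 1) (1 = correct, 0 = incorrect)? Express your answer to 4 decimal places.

P(theta) = 1 / (1 + exp(−a(theta − b)))
P_1 = 1/(1+e^{2.1140}) = 0.1077
P_2 = 1/(1+e^{2.4130}) = 0.0822
L = (1−P_1) × P_2 = 0.8923 × 0.0822 = 0.07333

0.0733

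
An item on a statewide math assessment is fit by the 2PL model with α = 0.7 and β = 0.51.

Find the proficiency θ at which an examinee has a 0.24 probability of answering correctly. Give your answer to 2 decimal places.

-1.14

P(θ) = 1 / (1 + exp(−α(θ − β)))
logit = ln(0.2400/0.7600) = -1.1527
θ = β + logit/(α) = 0.51 + (-1.1527)/0.7000 = -1.1367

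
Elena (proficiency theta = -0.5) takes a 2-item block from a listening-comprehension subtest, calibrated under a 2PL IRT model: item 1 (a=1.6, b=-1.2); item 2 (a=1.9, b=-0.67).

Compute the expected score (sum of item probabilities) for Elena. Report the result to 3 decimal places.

P(theta) = 1 / (1 + exp(−a(theta − b)))
P_1 = 1/(1+e^{-1.1200}) = 0.7540
P_2 = 1/(1+e^{-0.3230}) = 0.5801
E[score] = 0.7540 + 0.5801 = 1.3340

1.334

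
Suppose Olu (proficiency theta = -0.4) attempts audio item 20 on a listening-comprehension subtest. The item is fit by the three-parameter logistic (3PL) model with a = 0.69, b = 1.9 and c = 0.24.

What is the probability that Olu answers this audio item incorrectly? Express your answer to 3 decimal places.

P(theta) = c + (1 − c) · 1 / (1 + exp(−a(theta − b)))
Exponent: 0.69 × (-0.4 − 1.9) = -1.5870
1/(1 + e^{1.5870}) = 0.1698
P = 0.24 + 0.76 × 0.1698 = 0.3691
P(incorrect) = 1 − 0.3691 = 0.6309

0.631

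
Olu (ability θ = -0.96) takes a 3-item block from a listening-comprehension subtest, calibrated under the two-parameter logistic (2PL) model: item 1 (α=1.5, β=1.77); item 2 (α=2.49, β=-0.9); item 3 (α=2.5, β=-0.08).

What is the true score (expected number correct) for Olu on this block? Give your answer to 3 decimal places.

0.579

P(θ) = 1 / (1 + exp(−α(θ − β)))
P_1 = 1/(1+e^{4.0950}) = 0.0164
P_2 = 1/(1+e^{0.1494}) = 0.4627
P_3 = 1/(1+e^{2.2000}) = 0.0998
E[score] = 0.0164 + 0.4627 + 0.0998 = 0.5789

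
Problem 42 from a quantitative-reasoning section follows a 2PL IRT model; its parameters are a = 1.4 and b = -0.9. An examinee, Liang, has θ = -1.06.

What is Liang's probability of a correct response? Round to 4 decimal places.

0.4442

P(θ) = 1 / (1 + exp(−a(θ − b)))
Exponent: 1.4 × (-1.06 − (-0.9)) = -0.2240
1/(1 + e^{0.2240}) = 0.4442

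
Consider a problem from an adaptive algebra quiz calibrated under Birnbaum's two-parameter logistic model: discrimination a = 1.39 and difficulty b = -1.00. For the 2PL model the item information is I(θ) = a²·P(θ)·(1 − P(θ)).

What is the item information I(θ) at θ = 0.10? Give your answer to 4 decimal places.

0.2829

P = 1/(1+e^{-1.5290}) = 0.8219
P(1−P) = 0.8219 × 0.1781 = 0.1464
I = a² × P(1−P) = 1.39² × 0.1464 = 0.28287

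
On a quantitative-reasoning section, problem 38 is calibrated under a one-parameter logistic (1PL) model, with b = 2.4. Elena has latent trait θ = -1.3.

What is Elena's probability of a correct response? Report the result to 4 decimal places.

P(θ) = 1 / (1 + exp(−(θ − b)))
Exponent: (-1.3 − 2.4) = -3.7000
1/(1 + e^{3.7000}) = 0.0241
P = 0.0241

0.0241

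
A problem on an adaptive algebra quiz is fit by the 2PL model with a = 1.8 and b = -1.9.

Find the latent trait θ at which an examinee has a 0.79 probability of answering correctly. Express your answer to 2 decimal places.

-1.16

P(θ) = 1 / (1 + exp(−a(θ − b)))
logit = ln(0.7900/0.2100) = 1.3249
θ = b + logit/(a) = -1.9 + 1.3249/1.8000 = -1.1639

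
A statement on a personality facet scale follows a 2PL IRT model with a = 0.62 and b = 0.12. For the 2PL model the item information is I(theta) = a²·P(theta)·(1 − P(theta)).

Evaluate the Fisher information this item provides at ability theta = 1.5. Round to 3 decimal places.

P = 1/(1+e^{-0.8556}) = 0.7017
P(1−P) = 0.7017 × 0.2983 = 0.2093
I = a² × P(1−P) = 0.62² × 0.2093 = 0.08046

0.080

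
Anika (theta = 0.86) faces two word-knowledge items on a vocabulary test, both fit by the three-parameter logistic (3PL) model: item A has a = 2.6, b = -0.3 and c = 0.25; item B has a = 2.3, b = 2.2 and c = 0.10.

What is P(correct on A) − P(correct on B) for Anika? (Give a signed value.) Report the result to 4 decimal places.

P(theta) = c + (1 − c) · 1 / (1 + exp(−a(theta − b)))
P_A = 0.9650
P_B = 0.1395
P_A − P_B = 0.8255

0.8255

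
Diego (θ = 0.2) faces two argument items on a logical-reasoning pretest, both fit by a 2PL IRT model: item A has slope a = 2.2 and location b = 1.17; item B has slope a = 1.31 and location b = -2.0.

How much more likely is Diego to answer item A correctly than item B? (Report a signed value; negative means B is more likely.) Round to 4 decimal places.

P(θ) = 1 / (1 + exp(−a(θ − b)))
P_A = 0.1058
P_B = 0.9469
P_A − P_B = -0.8411

-0.8411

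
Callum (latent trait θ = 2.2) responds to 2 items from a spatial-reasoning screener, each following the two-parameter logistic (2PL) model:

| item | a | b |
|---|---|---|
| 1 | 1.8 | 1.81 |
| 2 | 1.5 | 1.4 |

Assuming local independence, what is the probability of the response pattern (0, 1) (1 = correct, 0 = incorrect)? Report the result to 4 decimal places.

P(θ) = 1 / (1 + exp(−a(θ − b)))
P_1 = 1/(1+e^{-0.7020}) = 0.6686
P_2 = 1/(1+e^{-1.2000}) = 0.7685
L = (1−P_1) × P_2 = 0.3314 × 0.7685 = 0.25467

0.2547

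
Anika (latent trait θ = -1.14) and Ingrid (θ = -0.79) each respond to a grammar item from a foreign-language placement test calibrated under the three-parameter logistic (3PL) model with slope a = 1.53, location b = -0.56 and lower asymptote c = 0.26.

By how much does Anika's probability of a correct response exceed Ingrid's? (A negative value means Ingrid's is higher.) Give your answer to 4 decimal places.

P(θ) = c + (1 − c) · 1 / (1 + exp(−a(θ − b)))
P(Anika) = 0.4758  [exponent -0.8874]
P(Ingrid) = 0.5656  [exponent -0.3519]
Difference = 0.4758 − 0.5656 = -0.0897

-0.0897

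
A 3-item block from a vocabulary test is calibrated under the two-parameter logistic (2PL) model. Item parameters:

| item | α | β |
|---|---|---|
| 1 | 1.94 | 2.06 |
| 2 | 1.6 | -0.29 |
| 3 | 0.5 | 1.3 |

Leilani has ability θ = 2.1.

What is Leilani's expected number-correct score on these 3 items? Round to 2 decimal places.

P(θ) = 1 / (1 + exp(−α(θ − β)))
P_1 = 1/(1+e^{-0.0776}) = 0.5194
P_2 = 1/(1+e^{-3.8240}) = 0.9786
P_3 = 1/(1+e^{-0.4000}) = 0.5987
E[score] = 0.5194 + 0.9786 + 0.5987 = 2.0967

2.10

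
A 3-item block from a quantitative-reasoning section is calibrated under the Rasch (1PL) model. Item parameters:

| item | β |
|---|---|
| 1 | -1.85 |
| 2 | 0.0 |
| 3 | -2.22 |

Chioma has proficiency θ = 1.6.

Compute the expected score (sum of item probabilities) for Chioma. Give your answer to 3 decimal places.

2.780

P(θ) = 1 / (1 + exp(−(θ − β)))
P_1 = 1/(1+e^{-3.4500}) = 0.9692
P_2 = 1/(1+e^{-1.6000}) = 0.8320
P_3 = 1/(1+e^{-3.8200}) = 0.9785
E[score] = 0.9692 + 0.8320 + 0.9785 = 2.7798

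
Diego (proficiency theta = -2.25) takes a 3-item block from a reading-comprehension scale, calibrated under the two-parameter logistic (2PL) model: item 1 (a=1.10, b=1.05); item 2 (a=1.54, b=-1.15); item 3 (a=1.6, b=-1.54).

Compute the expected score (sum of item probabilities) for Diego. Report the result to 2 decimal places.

0.42

P(theta) = 1 / (1 + exp(−a(theta − b)))
P_1 = 1/(1+e^{3.6300}) = 0.0258
P_2 = 1/(1+e^{1.6940}) = 0.1553
P_3 = 1/(1+e^{1.1360}) = 0.2431
E[score] = 0.0258 + 0.1553 + 0.2431 = 0.4241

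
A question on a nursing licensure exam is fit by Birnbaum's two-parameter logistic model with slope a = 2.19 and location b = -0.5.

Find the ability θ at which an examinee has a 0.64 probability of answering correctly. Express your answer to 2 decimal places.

P(θ) = 1 / (1 + exp(−a(θ − b)))
logit = ln(0.6400/0.3600) = 0.5754
θ = b + logit/(a) = -0.5 + 0.5754/2.1900 = -0.2373

-0.24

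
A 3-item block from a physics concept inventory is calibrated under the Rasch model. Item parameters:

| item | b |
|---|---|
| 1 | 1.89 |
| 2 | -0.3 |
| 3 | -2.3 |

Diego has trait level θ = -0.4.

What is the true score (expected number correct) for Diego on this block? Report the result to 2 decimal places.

1.44

P(θ) = 1 / (1 + exp(−(θ − b)))
P_1 = 1/(1+e^{2.2900}) = 0.0920
P_2 = 1/(1+e^{0.1000}) = 0.4750
P_3 = 1/(1+e^{-1.9000}) = 0.8699
E[score] = 0.0920 + 0.4750 + 0.8699 = 1.4369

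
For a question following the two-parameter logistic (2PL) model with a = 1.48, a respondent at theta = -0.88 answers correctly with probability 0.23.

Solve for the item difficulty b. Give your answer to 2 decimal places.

P(theta) = 1 / (1 + exp(−a(theta − b)))
logit(0.23) = ln(0.23/0.77) = -1.2083
b = theta − logit/(a) = -0.88 − (-1.2083)/1.4800 = -0.0636

-0.06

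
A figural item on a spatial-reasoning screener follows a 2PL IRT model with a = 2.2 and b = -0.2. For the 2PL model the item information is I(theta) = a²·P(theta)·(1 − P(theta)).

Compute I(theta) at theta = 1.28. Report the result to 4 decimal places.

0.1730

P = 1/(1+e^{-3.2560}) = 0.9629
P(1−P) = 0.9629 × 0.0371 = 0.0357
I = a² × P(1−P) = 2.2² × 0.0357 = 0.17296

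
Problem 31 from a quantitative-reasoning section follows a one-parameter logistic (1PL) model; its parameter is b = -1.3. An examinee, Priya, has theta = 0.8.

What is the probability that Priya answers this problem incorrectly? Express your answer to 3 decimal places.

P(theta) = 1 / (1 + exp(−(theta − b)))
Exponent: (0.8 − (-1.3)) = 2.1000
1/(1 + e^{-2.1000}) = 0.8909
P = 0.8909
P(incorrect) = 1 − 0.8909 = 0.1091

0.109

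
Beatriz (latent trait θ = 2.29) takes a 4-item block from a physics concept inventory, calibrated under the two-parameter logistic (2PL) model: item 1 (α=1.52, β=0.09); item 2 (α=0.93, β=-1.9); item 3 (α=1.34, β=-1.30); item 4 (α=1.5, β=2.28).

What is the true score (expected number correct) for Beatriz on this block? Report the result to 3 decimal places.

3.442

P(θ) = 1 / (1 + exp(−α(θ − β)))
P_1 = 1/(1+e^{-3.3440}) = 0.9659
P_2 = 1/(1+e^{-3.8967}) = 0.9801
P_3 = 1/(1+e^{-4.8106}) = 0.9919
P_4 = 1/(1+e^{-0.0150}) = 0.5037
E[score] = 0.9659 + 0.9801 + 0.9919 + 0.5037 = 3.4417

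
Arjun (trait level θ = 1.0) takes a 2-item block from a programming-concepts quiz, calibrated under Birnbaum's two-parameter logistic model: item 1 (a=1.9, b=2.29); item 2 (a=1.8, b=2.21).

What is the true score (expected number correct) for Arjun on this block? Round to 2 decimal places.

0.18

P(θ) = 1 / (1 + exp(−a(θ − b)))
P_1 = 1/(1+e^{2.4510}) = 0.0794
P_2 = 1/(1+e^{2.1780}) = 0.1017
E[score] = 0.0794 + 0.1017 = 0.1811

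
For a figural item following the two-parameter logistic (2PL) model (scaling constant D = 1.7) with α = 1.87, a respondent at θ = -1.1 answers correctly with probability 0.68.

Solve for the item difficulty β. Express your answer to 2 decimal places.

-1.34

P(θ) = 1 / (1 + exp(−D·α(θ − β)))
logit(0.68) = ln(0.68/0.32) = 0.7538
β = θ − logit/(1.7·α) = -1.1 − 0.7538/3.1790 = -1.3371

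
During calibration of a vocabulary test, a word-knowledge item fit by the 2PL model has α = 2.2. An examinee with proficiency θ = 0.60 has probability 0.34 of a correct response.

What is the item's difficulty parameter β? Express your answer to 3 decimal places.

P(θ) = 1 / (1 + exp(−α(θ − β)))
logit(0.34) = ln(0.34/0.66) = -0.6633
β = θ − logit/(α) = 0.60 − (-0.6633)/2.2000 = 0.9015

0.901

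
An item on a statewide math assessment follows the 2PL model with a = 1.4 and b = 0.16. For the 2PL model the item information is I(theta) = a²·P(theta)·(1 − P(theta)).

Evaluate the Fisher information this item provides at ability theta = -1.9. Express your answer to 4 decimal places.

0.0983

P = 1/(1+e^{2.8840}) = 0.0530
P(1−P) = 0.0530 × 0.9470 = 0.0501
I = a² × P(1−P) = 1.4² × 0.0501 = 0.09829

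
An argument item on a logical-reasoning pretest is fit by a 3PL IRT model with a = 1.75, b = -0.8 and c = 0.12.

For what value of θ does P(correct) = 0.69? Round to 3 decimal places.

-0.452

P(θ) = c + (1 − c) · 1 / (1 + exp(−a(θ − b)))
Remove guessing floor: (0.69 − 0.12)/(1 − 0.12) = 0.6477
logit = ln(0.6477/0.3523) = 0.6091
θ = b + logit/(a) = -0.8 + 0.6091/1.7500 = -0.4520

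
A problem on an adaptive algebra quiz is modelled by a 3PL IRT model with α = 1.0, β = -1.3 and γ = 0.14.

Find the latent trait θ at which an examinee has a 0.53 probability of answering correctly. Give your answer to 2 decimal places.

-1.49

P(θ) = γ + (1 − γ) · 1 / (1 + exp(−α(θ − β)))
Remove guessing floor: (0.53 − 0.14)/(1 − 0.14) = 0.4535
logit = ln(0.4535/0.5465) = -0.1866
θ = β + logit/(α) = -1.3 + (-0.1866)/1.0000 = -1.4866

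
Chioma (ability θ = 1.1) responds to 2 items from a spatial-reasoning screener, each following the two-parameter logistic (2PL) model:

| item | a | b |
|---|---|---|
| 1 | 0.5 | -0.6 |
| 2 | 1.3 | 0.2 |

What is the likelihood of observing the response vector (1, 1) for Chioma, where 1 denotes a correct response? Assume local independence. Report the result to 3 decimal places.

0.535

P(θ) = 1 / (1 + exp(−a(θ − b)))
P_1 = 1/(1+e^{-0.8500}) = 0.7006
P_2 = 1/(1+e^{-1.1700}) = 0.7631
L = P_1 × P_2 = 0.7006 × 0.7631 = 0.53463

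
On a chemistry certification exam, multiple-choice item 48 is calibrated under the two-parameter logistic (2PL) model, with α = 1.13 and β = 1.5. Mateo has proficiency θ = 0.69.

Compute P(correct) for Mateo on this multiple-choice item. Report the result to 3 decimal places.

P(θ) = 1 / (1 + exp(−α(θ − β)))
Exponent: 1.13 × (0.69 − 1.5) = -0.9153
1/(1 + e^{0.9153}) = 0.2859

0.286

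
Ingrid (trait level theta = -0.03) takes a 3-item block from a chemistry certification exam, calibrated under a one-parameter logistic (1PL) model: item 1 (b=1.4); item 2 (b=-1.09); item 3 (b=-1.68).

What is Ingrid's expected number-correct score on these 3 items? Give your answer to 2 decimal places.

1.77

P(theta) = 1 / (1 + exp(−(theta − b)))
P_1 = 1/(1+e^{1.4300}) = 0.1931
P_2 = 1/(1+e^{-1.0600}) = 0.7427
P_3 = 1/(1+e^{-1.6500}) = 0.8389
E[score] = 0.1931 + 0.7427 + 0.8389 = 1.7747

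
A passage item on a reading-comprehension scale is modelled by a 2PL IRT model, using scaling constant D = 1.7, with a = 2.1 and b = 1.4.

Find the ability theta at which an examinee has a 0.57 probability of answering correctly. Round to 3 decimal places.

1.479

P(theta) = 1 / (1 + exp(−D·a(theta − b)))
logit = ln(0.5700/0.4300) = 0.2819
theta = b + logit/(1.7·a) = 1.4 + 0.2819/3.5700 = 1.4789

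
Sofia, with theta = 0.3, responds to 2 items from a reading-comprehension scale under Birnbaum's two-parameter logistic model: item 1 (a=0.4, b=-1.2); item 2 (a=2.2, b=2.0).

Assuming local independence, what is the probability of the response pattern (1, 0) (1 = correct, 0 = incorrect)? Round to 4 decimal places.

0.6307

P(theta) = 1 / (1 + exp(−a(theta − b)))
P_1 = 1/(1+e^{-0.6000}) = 0.6457
P_2 = 1/(1+e^{3.7400}) = 0.0232
L = P_1 × (1−P_2) = 0.6457 × 0.9768 = 0.63068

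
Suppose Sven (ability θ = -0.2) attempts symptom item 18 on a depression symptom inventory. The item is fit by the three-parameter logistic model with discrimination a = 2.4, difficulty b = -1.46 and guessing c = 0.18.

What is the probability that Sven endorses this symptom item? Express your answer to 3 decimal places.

P(θ) = c + (1 − c) · 1 / (1 + exp(−a(θ − b)))
Exponent: 2.4 × (-0.2 − (-1.46)) = 3.0240
1/(1 + e^{-3.0240}) = 0.9536
P = 0.18 + 0.82 × 0.9536 = 0.9620

0.962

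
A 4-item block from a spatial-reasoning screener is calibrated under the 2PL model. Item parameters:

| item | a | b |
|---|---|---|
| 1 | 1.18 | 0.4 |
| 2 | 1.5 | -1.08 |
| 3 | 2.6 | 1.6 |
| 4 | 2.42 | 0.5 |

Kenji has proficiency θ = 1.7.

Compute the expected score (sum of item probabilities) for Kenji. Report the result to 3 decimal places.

3.320

P(θ) = 1 / (1 + exp(−a(θ − b)))
P_1 = 1/(1+e^{-1.5340}) = 0.8226
P_2 = 1/(1+e^{-4.1700}) = 0.9848
P_3 = 1/(1+e^{-0.2600}) = 0.5646
P_4 = 1/(1+e^{-2.9040}) = 0.9480
E[score] = 0.8226 + 0.9848 + 0.5646 + 0.9480 = 3.3201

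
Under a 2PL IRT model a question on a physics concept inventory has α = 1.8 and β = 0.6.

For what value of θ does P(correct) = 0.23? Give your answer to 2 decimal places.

P(θ) = 1 / (1 + exp(−α(θ − β)))
logit = ln(0.2300/0.7700) = -1.2083
θ = β + logit/(α) = 0.6 + (-1.2083)/1.8000 = -0.0713

-0.07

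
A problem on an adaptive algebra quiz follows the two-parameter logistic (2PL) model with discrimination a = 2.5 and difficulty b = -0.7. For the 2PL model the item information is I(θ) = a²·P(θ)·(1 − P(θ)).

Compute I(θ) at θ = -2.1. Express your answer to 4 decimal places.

P = 1/(1+e^{3.5000}) = 0.0293
P(1−P) = 0.0293 × 0.9707 = 0.0285
I = a² × P(1−P) = 2.5² × 0.0285 = 0.17783

0.1778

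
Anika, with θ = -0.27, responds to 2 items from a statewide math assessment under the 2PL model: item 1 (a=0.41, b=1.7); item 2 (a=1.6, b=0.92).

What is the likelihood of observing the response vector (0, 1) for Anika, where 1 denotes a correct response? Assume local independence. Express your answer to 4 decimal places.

0.0897

P(θ) = 1 / (1 + exp(−a(θ − b)))
P_1 = 1/(1+e^{0.8077}) = 0.3084
P_2 = 1/(1+e^{1.9040}) = 0.1297
L = (1−P_1) × P_2 = 0.6916 × 0.1297 = 0.08967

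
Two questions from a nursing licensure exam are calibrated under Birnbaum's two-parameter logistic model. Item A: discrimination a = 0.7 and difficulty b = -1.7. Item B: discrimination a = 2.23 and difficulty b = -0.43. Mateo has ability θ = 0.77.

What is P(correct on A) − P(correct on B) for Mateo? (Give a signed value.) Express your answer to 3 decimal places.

-0.086

P(θ) = 1 / (1 + exp(−a(θ − b)))
P_A = 0.8493
P_B = 0.9356
P_A − P_B = -0.0863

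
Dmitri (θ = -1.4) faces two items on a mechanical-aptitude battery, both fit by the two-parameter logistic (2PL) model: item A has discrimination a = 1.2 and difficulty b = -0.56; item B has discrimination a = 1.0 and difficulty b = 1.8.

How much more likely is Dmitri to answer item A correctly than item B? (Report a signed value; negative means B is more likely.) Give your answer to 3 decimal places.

P(θ) = 1 / (1 + exp(−a(θ − b)))
P_A = 0.2674
P_B = 0.0392
P_A − P_B = 0.2282

0.228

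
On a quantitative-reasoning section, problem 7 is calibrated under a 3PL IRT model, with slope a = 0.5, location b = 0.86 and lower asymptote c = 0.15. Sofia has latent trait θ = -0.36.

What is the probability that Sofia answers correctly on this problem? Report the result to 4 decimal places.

0.4493

P(θ) = c + (1 − c) · 1 / (1 + exp(−a(θ − b)))
Exponent: 0.5 × (-0.36 − 0.86) = -0.6100
1/(1 + e^{0.6100}) = 0.3521
P = 0.15 + 0.85 × 0.3521 = 0.4493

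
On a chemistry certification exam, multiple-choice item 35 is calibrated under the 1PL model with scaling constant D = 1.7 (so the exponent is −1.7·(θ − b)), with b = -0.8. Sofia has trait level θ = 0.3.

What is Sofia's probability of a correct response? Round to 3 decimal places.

P(θ) = 1 / (1 + exp(−D·(θ − b)))
Exponent: 1.7 × (0.3 − (-0.8)) = 1.8700
1/(1 + e^{-1.8700}) = 0.8665
P = 0.8665

0.866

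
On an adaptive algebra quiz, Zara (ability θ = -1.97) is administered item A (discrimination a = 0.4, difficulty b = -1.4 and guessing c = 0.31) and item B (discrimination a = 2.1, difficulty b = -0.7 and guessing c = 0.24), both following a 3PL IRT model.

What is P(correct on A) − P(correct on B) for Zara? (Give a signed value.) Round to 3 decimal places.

0.326

P(θ) = c + (1 − c) · 1 / (1 + exp(−a(θ − b)))
P_A = 0.6158
P_B = 0.2894
P_A − P_B = 0.3265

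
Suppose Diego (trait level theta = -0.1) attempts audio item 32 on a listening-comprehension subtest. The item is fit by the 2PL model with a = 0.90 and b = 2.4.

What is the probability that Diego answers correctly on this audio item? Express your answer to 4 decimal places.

0.0953

P(theta) = 1 / (1 + exp(−a(theta − b)))
Exponent: 0.90 × (-0.1 − 2.4) = -2.2500
1/(1 + e^{2.2500}) = 0.0953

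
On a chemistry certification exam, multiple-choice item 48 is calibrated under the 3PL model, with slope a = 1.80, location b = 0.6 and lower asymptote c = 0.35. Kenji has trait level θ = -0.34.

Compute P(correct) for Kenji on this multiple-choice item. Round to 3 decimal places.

0.451

P(θ) = c + (1 − c) · 1 / (1 + exp(−a(θ − b)))
Exponent: 1.80 × (-0.34 − 0.6) = -1.6920
1/(1 + e^{1.6920}) = 0.1555
P = 0.35 + 0.65 × 0.1555 = 0.4511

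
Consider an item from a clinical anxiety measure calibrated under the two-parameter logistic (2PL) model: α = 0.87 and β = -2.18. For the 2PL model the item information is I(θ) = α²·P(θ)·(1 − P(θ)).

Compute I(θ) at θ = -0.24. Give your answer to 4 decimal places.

0.0997

P = 1/(1+e^{-1.6878}) = 0.8439
P(1−P) = 0.8439 × 0.1561 = 0.1317
I = α² × P(1−P) = 0.87² × 0.1317 = 0.09969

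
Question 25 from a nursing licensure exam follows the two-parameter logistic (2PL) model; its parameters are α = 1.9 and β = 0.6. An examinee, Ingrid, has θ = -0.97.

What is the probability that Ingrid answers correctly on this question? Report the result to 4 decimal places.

P(θ) = 1 / (1 + exp(−α(θ − β)))
Exponent: 1.9 × (-0.97 − 0.6) = -2.9830
1/(1 + e^{2.9830}) = 0.0482

0.0482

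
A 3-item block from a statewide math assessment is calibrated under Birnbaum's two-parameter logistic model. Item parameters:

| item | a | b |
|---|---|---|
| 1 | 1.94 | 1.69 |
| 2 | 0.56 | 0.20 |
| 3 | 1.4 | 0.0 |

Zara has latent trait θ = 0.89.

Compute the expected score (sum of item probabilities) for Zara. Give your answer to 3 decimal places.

1.547

P(θ) = 1 / (1 + exp(−a(θ − b)))
P_1 = 1/(1+e^{1.5520}) = 0.1748
P_2 = 1/(1+e^{-0.3864}) = 0.5954
P_3 = 1/(1+e^{-1.2460}) = 0.7766
E[score] = 0.1748 + 0.5954 + 0.7766 = 1.5468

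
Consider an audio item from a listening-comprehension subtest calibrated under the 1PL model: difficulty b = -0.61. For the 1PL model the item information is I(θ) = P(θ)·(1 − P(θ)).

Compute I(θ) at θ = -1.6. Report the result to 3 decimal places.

0.198

P = 1/(1+e^{0.9900}) = 0.2709
P(1−P) = 0.2709 × 0.7291 = 0.1975
I = P(1−P) = 0.19752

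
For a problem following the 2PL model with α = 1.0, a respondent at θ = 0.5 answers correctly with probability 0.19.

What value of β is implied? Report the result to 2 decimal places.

P(θ) = 1 / (1 + exp(−α(θ − β)))
logit(0.19) = ln(0.19/0.81) = -1.4500
β = θ − logit/(α) = 0.5 − (-1.4500)/1.0000 = 1.9500

1.95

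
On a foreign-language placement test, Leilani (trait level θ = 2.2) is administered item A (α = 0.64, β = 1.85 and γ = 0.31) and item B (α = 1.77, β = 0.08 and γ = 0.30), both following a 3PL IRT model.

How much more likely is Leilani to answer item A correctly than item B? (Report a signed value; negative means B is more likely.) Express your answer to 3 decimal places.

P(θ) = γ + (1 − γ) · 1 / (1 + exp(−α(θ − β)))
P_A = 0.6935
P_B = 0.9840
P_A − P_B = -0.2905

-0.290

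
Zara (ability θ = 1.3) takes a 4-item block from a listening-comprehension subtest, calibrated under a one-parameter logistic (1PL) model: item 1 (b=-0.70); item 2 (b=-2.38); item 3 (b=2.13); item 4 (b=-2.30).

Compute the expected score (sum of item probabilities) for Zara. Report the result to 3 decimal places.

3.133

P(θ) = 1 / (1 + exp(−(θ − b)))
P_1 = 1/(1+e^{-2.0000}) = 0.8808
P_2 = 1/(1+e^{-3.6800}) = 0.9754
P_3 = 1/(1+e^{0.8300}) = 0.3036
P_4 = 1/(1+e^{-3.6000}) = 0.9734
E[score] = 0.8808 + 0.9754 + 0.3036 + 0.9734 = 3.1332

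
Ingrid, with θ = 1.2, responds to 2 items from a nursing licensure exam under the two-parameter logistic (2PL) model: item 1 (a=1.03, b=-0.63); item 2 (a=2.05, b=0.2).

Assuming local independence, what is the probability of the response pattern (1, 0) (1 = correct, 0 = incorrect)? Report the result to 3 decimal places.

0.099

P(θ) = 1 / (1 + exp(−a(θ − b)))
P_1 = 1/(1+e^{-1.8849}) = 0.8682
P_2 = 1/(1+e^{-2.0500}) = 0.8859
L = P_1 × (1−P_2) = 0.8682 × 0.1141 = 0.09902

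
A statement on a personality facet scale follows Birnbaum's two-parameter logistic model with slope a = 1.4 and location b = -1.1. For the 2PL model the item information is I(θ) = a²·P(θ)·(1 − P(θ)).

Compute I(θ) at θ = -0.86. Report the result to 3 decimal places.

P = 1/(1+e^{-0.3360}) = 0.5832
P(1−P) = 0.5832 × 0.4168 = 0.2431
I = a² × P(1−P) = 1.4² × 0.2431 = 0.47643

0.476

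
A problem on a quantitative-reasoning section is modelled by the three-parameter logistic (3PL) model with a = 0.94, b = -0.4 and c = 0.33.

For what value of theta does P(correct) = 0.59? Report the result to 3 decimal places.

-0.885

P(theta) = c + (1 − c) · 1 / (1 + exp(−a(theta − b)))
Remove guessing floor: (0.59 − 0.33)/(1 − 0.33) = 0.3881
logit = ln(0.3881/0.6119) = -0.4555
theta = b + logit/(a) = -0.4 + (-0.4555)/0.9400 = -0.8845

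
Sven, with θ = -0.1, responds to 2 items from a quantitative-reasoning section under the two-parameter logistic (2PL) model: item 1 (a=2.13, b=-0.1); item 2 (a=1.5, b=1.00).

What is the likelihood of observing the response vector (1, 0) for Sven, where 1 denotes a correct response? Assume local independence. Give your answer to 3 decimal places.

0.419

P(θ) = 1 / (1 + exp(−a(θ − b)))
P_1 = 1/(1+e^{0.0000}) = 0.5000
P_2 = 1/(1+e^{1.6500}) = 0.1611
L = P_1 × (1−P_2) = 0.5000 × 0.8389 = 0.41945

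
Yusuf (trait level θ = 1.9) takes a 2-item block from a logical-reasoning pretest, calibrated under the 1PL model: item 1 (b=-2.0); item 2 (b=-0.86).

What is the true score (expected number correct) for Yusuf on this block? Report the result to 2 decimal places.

1.92

P(θ) = 1 / (1 + exp(−(θ − b)))
P_1 = 1/(1+e^{-3.9000}) = 0.9802
P_2 = 1/(1+e^{-2.7600}) = 0.9405
E[score] = 0.9802 + 0.9405 = 1.9206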